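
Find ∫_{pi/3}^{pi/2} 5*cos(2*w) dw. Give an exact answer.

-5*sqrt(3)/4

An antiderivative is F(w) = 5*sin(2*w)/2.
Then F(pi/2) - F(pi/3) = (0) - (5*sqrt(3)/4) = -5*sqrt(3)/4.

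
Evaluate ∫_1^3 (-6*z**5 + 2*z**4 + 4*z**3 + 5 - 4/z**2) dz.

-8158/15

By the power rule, an antiderivative is F(z) = -z**6 + 2*z**5/5 + z**4 + 5*z + 4/z.
Then F(3) - F(1) = (-8017/15) - (47/5) = -8158/15.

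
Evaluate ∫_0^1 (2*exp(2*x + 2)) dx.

Let u = 2*x + 2, so du = 2 dx. When x = 0, u = 2; when x = 1, u = 4.
The integral becomes ∫ exp(u) du from 2 to 4, with antiderivative exp(u).
Back in x: F(x) = exp(2*x + 2).
Then F(1) - F(0) = (exp(4)) - (exp(2)) = -exp(2) + exp(4).

-exp(2) + exp(4)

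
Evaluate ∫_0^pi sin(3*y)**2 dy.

Use the identity sin^2(3*y) = (1 - cos(6*y))/2.
An antiderivative is F(y) = y/2 - sin(6*y)/12.
Then F(pi) - F(0) = (pi/2) - (0) = pi/2.

pi/2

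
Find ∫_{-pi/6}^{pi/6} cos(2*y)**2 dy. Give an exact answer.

sqrt(3)/8 + pi/6

Use the identity cos^2(2*y) = (1 + cos(4*y))/2.
An antiderivative is F(y) = y/2 + sin(4*y)/8.
Then F(pi/6) - F(-pi/6) = (sqrt(3)/16 + pi/12) - (-pi/12 - sqrt(3)/16) = sqrt(3)/8 + pi/6.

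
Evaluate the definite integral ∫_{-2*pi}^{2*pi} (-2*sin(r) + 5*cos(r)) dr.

An antiderivative is F(r) = 5*sin(r) + 2*cos(r).
Then F(2*pi) - F(-2*pi) = (2) - (2) = 0.

0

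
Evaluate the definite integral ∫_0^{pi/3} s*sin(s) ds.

-pi/6 + sqrt(3)/2

Integrate by parts once (u = s, dv = sin(s) ds).
An antiderivative is F(s) = -s*cos(s) + sin(s).
Then F(pi/3) - F(0) = (-pi/6 + sqrt(3)/2) - (0) = -pi/6 + sqrt(3)/2.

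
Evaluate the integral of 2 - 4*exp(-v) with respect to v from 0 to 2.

4*exp(-2)

An antiderivative is F(v) = 2*v + 4*exp(-v).
Then F(2) - F(0) = (4*exp(-2) + 4) - (4) = 4*exp(-2).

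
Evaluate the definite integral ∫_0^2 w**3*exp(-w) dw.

Integrate by parts 3 times (u = w^3, dv = exp(-w) dw).
An antiderivative is F(w) = (-w**3 - 3*w**2 - 6*w - 6)*exp(-w).
Then F(2) - F(0) = (-38*exp(-2)) - (-6) = 6 - 38*exp(-2).

6 - 38*exp(-2)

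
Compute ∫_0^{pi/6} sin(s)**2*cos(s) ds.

Let u = sin(s), so du = cos(s) ds. When s = 0, u = 0; when s = pi/6, u = 1/2.
The integral becomes ∫ u**2 du from 0 to 1/2, with antiderivative u**3/3.
Back in s: F(s) = sin(s)**3/3.
Then F(pi/6) - F(0) = (1/24) - (0) = 1/24.

1/24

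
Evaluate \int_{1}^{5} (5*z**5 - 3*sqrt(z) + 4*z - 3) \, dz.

13058 - 10*sqrt(5)

By the power rule, an antiderivative is F(z) = 5*z**6/6 - 2*z**(3/2) + 2*z**2 - 3*z.
Then F(5) - F(1) = (78335/6 - 10*sqrt(5)) - (-13/6) = 13058 - 10*sqrt(5).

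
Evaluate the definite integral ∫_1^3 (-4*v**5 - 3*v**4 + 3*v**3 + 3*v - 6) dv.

-8558/15

By the power rule, an antiderivative is F(v) = -2*v**6/3 - 3*v**5/5 + 3*v**4/4 + 3*v**2/2 - 6*v.
Then F(3) - F(1) = (-11511/20) - (-301/60) = -8558/15.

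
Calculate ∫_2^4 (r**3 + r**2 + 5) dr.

266/3

By the power rule, an antiderivative is F(r) = r**4/4 + r**3/3 + 5*r.
Then F(4) - F(2) = (316/3) - (50/3) = 266/3.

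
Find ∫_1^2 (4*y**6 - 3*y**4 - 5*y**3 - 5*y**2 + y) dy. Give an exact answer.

By the power rule, an antiderivative is F(y) = 4*y**7/7 - 3*y**5/5 - 5*y**4/4 - 5*y**3/3 + y**2/2.
Then F(2) - F(1) = (2374/105) - (-1027/420) = 10523/420.

10523/420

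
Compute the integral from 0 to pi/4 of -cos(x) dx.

-sqrt(2)/2

An antiderivative is F(x) = -sin(x).
Then F(pi/4) - F(0) = (-sqrt(2)/2) - (0) = -sqrt(2)/2.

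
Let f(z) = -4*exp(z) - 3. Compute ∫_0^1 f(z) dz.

1 - 4*E

An antiderivative is F(z) = -3*z - 4*exp(z).
Then F(1) - F(0) = (-4*E - 3) - (-4) = 1 - 4*E.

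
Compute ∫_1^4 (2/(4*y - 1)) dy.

An antiderivative is F(y) = log(4*y - 1)/2.
Then F(4) - F(1) = (log(15)/2) - (log(3)/2) = log(5)/2.

log(5)/2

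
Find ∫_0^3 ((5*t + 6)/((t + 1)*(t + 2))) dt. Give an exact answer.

-2*log(2) + 4*log(5)

Factor the denominator: t**2 + 3*t + 2 = (t + 2)(t + 1).
Partial fractions: (5*t + 6)/((t + 1)*(t + 2)) = 4/(t + 2) + 1/(t + 1).
An antiderivative is F(t) = log(t + 1) + 4*log(t + 2).
Then F(3) - F(0) = (2*log(2) + 4*log(5)) - (log(16)) = -2*log(2) + 4*log(5).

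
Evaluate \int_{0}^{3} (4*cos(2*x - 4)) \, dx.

Let u = 2*x - 4, so du = 2 dx. When x = 0, u = -4; when x = 3, u = 2.
The integral becomes 2·∫ cos(u) du from -4 to 2, with antiderivative 2*sin(u).
Back in x: F(x) = 2*sin(2*x - 4).
Then F(3) - F(0) = (2*sin(2)) - (-2*sin(4)) = 2*sin(4) + 2*sin(2).

2*sin(4) + 2*sin(2)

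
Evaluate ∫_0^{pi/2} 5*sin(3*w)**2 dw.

5*pi/4

Use the identity sin^2(3*w) = (1 - cos(6*w))/2.
An antiderivative is F(w) = 5*w/2 - 5*sin(6*w)/12.
Then F(pi/2) - F(0) = (5*pi/4) - (0) = 5*pi/4.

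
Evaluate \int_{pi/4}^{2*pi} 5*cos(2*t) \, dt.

-5/2

An antiderivative is F(t) = 5*sin(2*t)/2.
Then F(2*pi) - F(pi/4) = (0) - (5/2) = -5/2.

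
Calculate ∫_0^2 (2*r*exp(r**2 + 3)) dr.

Let u = r**2 + 3, so du = 2*r dr. When r = 0, u = 3; when r = 2, u = 7.
The integral becomes ∫ exp(u) du from 3 to 7, with antiderivative exp(u).
Back in r: F(r) = exp(r**2 + 3).
Then F(2) - F(0) = (exp(7)) - (exp(3)) = -exp(3) + exp(7).

-exp(3) + exp(7)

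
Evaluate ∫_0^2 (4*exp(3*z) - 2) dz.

An antiderivative is F(z) = 4*exp(3*z)/3 - 2*z.
Then F(2) - F(0) = (-4 + 4*exp(6)/3) - (4/3) = -16/3 + 4*exp(6)/3.

-16/3 + 4*exp(6)/3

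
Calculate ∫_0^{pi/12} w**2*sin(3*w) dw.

Integrate by parts twice (u = w^2, dv = sin(3*w) dw).
An antiderivative is F(w) = -w**2*cos(3*w)/3 + 2*w*sin(3*w)/9 + 2*cos(3*w)/27.
Then F(pi/12) - F(0) = (sqrt(2)*(-pi**2 + 8*pi + 32)/864) - (2/27) = -2/27 - sqrt(2)*pi**2/864 + sqrt(2)*pi/108 + sqrt(2)/27.

-2/27 - sqrt(2)*pi**2/864 + sqrt(2)*pi/108 + sqrt(2)/27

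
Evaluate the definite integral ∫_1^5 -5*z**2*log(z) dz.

620/9 - 625*log(5)/3

Integrate by parts once (u = ln z, dv = -5*z**2 dz).
An antiderivative is F(z) = -5*z**3*(3*log(z) - 1)/9.
Then F(5) - F(1) = (625/9 - 625*log(5)/3) - (5/9) = 620/9 - 625*log(5)/3.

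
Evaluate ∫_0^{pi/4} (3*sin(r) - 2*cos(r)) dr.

3 - 5*sqrt(2)/2

An antiderivative is F(r) = -2*sin(r) - 3*cos(r).
Then F(pi/4) - F(0) = (-5*sqrt(2)/2) - (-3) = 3 - 5*sqrt(2)/2.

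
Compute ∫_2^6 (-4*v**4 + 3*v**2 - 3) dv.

-29996/5

By the power rule, an antiderivative is F(v) = -4*v**5/5 + v**3 - 3*v.
Then F(6) - F(2) = (-30114/5) - (-118/5) = -29996/5.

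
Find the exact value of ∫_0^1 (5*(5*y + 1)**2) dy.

215/3

Let u = 5*y + 1, so du = 5 dy. When y = 0, u = 1; when y = 1, u = 6.
The integral becomes ∫ u**2 du from 1 to 6, with antiderivative u**3/3.
Back in y: F(y) = (5*y + 1)**3/3.
Then F(1) - F(0) = (72) - (1/3) = 215/3.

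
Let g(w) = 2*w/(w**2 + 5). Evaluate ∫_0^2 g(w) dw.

log(9/5)

Let u = w**2 + 5, so du = 2*w dw. When w = 0, u = 5; when w = 2, u = 9.
The integral becomes ∫ 1/u du from 5 to 9, with antiderivative log(u).
Back in w: F(w) = log(w**2 + 5).
Then F(2) - F(0) = (log(9)) - (log(5)) = log(9/5).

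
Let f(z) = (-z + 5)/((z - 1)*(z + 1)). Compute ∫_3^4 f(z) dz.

-3*log(5) + 2*log(3) + 4*log(2)

Factor the denominator: z**2 - 1 = (z + 1)(z - 1).
Partial fractions: (-z + 5)/((z - 1)*(z + 1)) = -3/(z + 1) + 2/(z - 1).
An antiderivative is F(z) = 2*log(z - 1) - 3*log(z + 1).
Then F(4) - F(3) = (-3*log(5) + 2*log(3)) - (-log(16)) = -3*log(5) + 2*log(3) + 4*log(2).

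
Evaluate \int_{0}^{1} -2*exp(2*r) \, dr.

An antiderivative is F(r) = -exp(2*r).
Then F(1) - F(0) = (-exp(2)) - (-1) = 1 - exp(2).

1 - exp(2)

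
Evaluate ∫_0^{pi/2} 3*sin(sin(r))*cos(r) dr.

Let u = sin(r), so du = cos(r) dr. When r = 0, u = 0; when r = pi/2, u = 1.
The integral becomes 3·∫ sin(u) du from 0 to 1, with antiderivative -3*cos(u).
Back in r: F(r) = -3*cos(sin(r)).
Then F(pi/2) - F(0) = (-3*cos(1)) - (-3) = 3 - 3*cos(1).

3 - 3*cos(1)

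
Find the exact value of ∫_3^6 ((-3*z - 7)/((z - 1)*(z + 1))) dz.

-5*log(5) + log(2) + 2*log(7)

Factor the denominator: z**2 - 1 = (z + 1)(z - 1).
Partial fractions: (-3*z - 7)/((z - 1)*(z + 1)) = 2/(z + 1) - 5/(z - 1).
An antiderivative is F(z) = -5*log(z - 1) + 2*log(z + 1).
Then F(6) - F(3) = (-5*log(5) + 2*log(7)) - (-log(2)) = -5*log(5) + log(2) + 2*log(7).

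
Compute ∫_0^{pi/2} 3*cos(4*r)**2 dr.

Use the identity cos^2(4*r) = (1 + cos(8*r))/2.
An antiderivative is F(r) = 3*r/2 + 3*sin(8*r)/16.
Then F(pi/2) - F(0) = (3*pi/4) - (0) = 3*pi/4.

3*pi/4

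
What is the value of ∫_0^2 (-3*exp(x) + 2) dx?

7 - 3*exp(2)

An antiderivative is F(x) = 2*x - 3*exp(x).
Then F(2) - F(0) = (4 - 3*exp(2)) - (-3) = 7 - 3*exp(2).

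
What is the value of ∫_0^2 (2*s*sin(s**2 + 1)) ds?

Let u = s**2 + 1, so du = 2*s ds. When s = 0, u = 1; when s = 2, u = 5.
The integral becomes ∫ sin(u) du from 1 to 5, with antiderivative -cos(u).
Back in s: F(s) = -cos(s**2 + 1).
Then F(2) - F(0) = (-cos(5)) - (-cos(1)) = -cos(5) + cos(1).

-cos(5) + cos(1)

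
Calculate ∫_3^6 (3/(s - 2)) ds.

An antiderivative is F(s) = 3*log(s - 2).
Then F(6) - F(3) = (log(64)) - (0) = log(64).

log(64)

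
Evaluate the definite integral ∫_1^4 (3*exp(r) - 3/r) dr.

An antiderivative is F(r) = 3*exp(r) - 3*log(r).
Then F(4) - F(1) = (-3*log(4) + 3*exp(4)) - (3*exp(1)) = -3*exp(1) - 3*log(4) + 3*exp(4).

-3*exp(1) - 3*log(4) + 3*exp(4)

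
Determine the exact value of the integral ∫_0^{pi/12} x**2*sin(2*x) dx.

-1/4 - sqrt(3)*pi**2/576 + pi/48 + sqrt(3)/8

Integrate by parts twice (u = x^2, dv = sin(2*x) dx).
An antiderivative is F(x) = -x**2*cos(2*x)/2 + x*sin(2*x)/2 + cos(2*x)/4.
Then F(pi/12) - F(0) = (-sqrt(3)*pi**2/576 + pi/48 + sqrt(3)/8) - (1/4) = -1/4 - sqrt(3)*pi**2/576 + pi/48 + sqrt(3)/8.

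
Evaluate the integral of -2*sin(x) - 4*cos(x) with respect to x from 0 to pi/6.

-4 + sqrt(3)

An antiderivative is F(x) = -4*sin(x) + 2*cos(x).
Then F(pi/6) - F(0) = (-2 + sqrt(3)) - (2) = -4 + sqrt(3).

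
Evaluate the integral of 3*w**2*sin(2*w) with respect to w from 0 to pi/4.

-3/4 + 3*pi/8

Integrate by parts twice (u = w^2, dv = 3*sin(2*w) dw).
An antiderivative is F(w) = -3*w**2*cos(2*w)/2 + 3*w*sin(2*w)/2 + 3*cos(2*w)/4.
Then F(pi/4) - F(0) = (3*pi/8) - (3/4) = -3/4 + 3*pi/8.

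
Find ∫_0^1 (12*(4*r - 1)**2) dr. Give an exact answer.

28

Let u = 4*r - 1, so du = 4 dr. When r = 0, u = -1; when r = 1, u = 3.
The integral becomes 3·∫ u**2 du from -1 to 3, with antiderivative u**3.
Back in r: F(r) = (4*r - 1)**3.
Then F(1) - F(0) = (27) - (-1) = 28.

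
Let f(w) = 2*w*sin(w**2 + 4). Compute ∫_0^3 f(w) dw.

-cos(13) + cos(4)

Let u = w**2 + 4, so du = 2*w dw. When w = 0, u = 4; when w = 3, u = 13.
The integral becomes ∫ sin(u) du from 4 to 13, with antiderivative -cos(u).
Back in w: F(w) = -cos(w**2 + 4).
Then F(3) - F(0) = (-cos(13)) - (-cos(4)) = -cos(13) + cos(4).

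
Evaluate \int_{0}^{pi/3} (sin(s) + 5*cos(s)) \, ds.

1/2 + 5*sqrt(3)/2

An antiderivative is F(s) = 5*sin(s) - cos(s).
Then F(pi/3) - F(0) = (-1/2 + 5*sqrt(3)/2) - (-1) = 1/2 + 5*sqrt(3)/2.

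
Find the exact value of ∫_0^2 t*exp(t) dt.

1 + exp(2)

Integrate by parts once (u = t, dv = exp(t) dt).
An antiderivative is F(t) = (t - 1)*exp(t).
Then F(2) - F(0) = (exp(2)) - (-1) = 1 + exp(2).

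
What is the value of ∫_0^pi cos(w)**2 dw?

Use the identity cos^2(w) = (1 + cos(2*w))/2.
An antiderivative is F(w) = w/2 + sin(2*w)/4.
Then F(pi) - F(0) = (pi/2) - (0) = pi/2.

pi/2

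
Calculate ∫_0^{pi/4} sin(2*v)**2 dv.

Use the identity sin^2(2*v) = (1 - cos(4*v))/2.
An antiderivative is F(v) = v/2 - sin(4*v)/8.
Then F(pi/4) - F(0) = (pi/8) - (0) = pi/8.

pi/8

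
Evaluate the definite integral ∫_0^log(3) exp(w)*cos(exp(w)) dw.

-sin(1) + sin(3)

Let u = exp(w), so du = exp(w) dw. When w = 0, u = 1; when w = log(3), u = 3.
The integral becomes ∫ cos(u) du from 1 to 3, with antiderivative sin(u).
Back in w: F(w) = sin(exp(w)).
Then F(log(3)) - F(0) = (sin(3)) - (sin(1)) = -sin(1) + sin(3).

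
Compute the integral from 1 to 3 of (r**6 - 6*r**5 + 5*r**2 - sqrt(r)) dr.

-2602/7 - 2*sqrt(3)

By the power rule, an antiderivative is F(r) = r**7/7 - r**6 - 2*r**(3/2)/3 + 5*r**3/3.
Then F(3) - F(1) = (-2601/7 - 2*sqrt(3)) - (1/7) = -2602/7 - 2*sqrt(3).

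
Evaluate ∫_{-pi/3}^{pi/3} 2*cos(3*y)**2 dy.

2*pi/3

Use the identity cos^2(3*y) = (1 + cos(6*y))/2.
An antiderivative is F(y) = y + sin(6*y)/6.
Then F(pi/3) - F(-pi/3) = (pi/3) - (-pi/3) = 2*pi/3.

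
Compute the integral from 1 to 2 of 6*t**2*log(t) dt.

Integrate by parts once (u = ln t, dv = 6*t**2 dt).
An antiderivative is F(t) = 2*t**3*(3*log(t) - 1)/3.
Then F(2) - F(1) = (-16/3 + 16*log(2)) - (-2/3) = -14/3 + 16*log(2).

-14/3 + 16*log(2)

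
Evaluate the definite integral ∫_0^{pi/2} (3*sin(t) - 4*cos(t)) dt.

-1

An antiderivative is F(t) = -4*sin(t) - 3*cos(t).
Then F(pi/2) - F(0) = (-4) - (-3) = -1.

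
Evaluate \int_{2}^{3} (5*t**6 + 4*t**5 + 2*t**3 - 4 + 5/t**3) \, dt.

979219/504

By the power rule, an antiderivative is F(t) = 5*t**7/7 + 2*t**6/3 + t**4/2 - 4*t - 5/(2*t**2).
Then F(3) - F(2) = (130811/63) - (22423/168) = 979219/504.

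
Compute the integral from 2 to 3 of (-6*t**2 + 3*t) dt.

-61/2

By the power rule, an antiderivative is F(t) = -2*t**3 + 3*t**2/2.
Then F(3) - F(2) = (-81/2) - (-10) = -61/2.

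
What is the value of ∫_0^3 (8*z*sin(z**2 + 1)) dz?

4*cos(1) - 4*cos(10)

Let u = z**2 + 1, so du = 2*z dz. When z = 0, u = 1; when z = 3, u = 10.
The integral becomes 4·∫ sin(u) du from 1 to 10, with antiderivative -4*cos(u).
Back in z: F(z) = -4*cos(z**2 + 1).
Then F(3) - F(0) = (-4*cos(10)) - (-4*cos(1)) = 4*cos(1) - 4*cos(10).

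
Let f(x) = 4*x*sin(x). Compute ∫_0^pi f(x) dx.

Integrate by parts once (u = x, dv = 4*sin(x) dx).
An antiderivative is F(x) = -4*x*cos(x) + 4*sin(x).
Then F(pi) - F(0) = (4*pi) - (0) = 4*pi.

4*pi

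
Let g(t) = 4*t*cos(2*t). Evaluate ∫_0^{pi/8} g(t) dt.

Integrate by parts once (u = t, dv = 4*cos(2*t) dt).
An antiderivative is F(t) = 2*t*sin(2*t) + cos(2*t).
Then F(pi/8) - F(0) = (sqrt(2)*(pi + 4)/8) - (1) = -1 + sqrt(2)*pi/8 + sqrt(2)/2.

-1 + sqrt(2)*pi/8 + sqrt(2)/2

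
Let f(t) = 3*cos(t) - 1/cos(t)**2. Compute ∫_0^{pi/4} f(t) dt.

-1 + 3*sqrt(2)/2

An antiderivative is F(t) = 3*sin(t) - tan(t).
Then F(pi/4) - F(0) = (-1 + 3*sqrt(2)/2) - (0) = -1 + 3*sqrt(2)/2.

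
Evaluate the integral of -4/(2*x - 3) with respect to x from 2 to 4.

An antiderivative is F(x) = -2*log(2*x - 3).
Then F(4) - F(2) = (-log(25)) - (0) = -log(25).

-log(25)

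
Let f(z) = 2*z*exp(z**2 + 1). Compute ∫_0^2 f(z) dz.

Let u = z**2 + 1, so du = 2*z dz. When z = 0, u = 1; when z = 2, u = 5.
The integral becomes ∫ exp(u) du from 1 to 5, with antiderivative exp(u).
Back in z: F(z) = exp(z**2 + 1).
Then F(2) - F(0) = (exp(5)) - (exp(1)) = -exp(1) + exp(5).

-exp(1) + exp(5)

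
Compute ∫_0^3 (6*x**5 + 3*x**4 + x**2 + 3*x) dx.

By the power rule, an antiderivative is F(x) = x**6 + 3*x**5/5 + x**3/3 + 3*x**2/2.
Then F(3) - F(0) = (8973/10) - (0) = 8973/10.

8973/10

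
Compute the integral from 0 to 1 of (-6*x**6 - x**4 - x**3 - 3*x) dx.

-393/140

By the power rule, an antiderivative is F(x) = -6*x**7/7 - x**5/5 - x**4/4 - 3*x**2/2.
Then F(1) - F(0) = (-393/140) - (0) = -393/140.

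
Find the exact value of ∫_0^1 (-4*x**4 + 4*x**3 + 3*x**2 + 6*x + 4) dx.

41/5

By the power rule, an antiderivative is F(x) = -4*x**5/5 + x**4 + x**3 + 3*x**2 + 4*x.
Then F(1) - F(0) = (41/5) - (0) = 41/5.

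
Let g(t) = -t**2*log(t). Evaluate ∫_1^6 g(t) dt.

-72*log(3) - 72*log(2) + 215/9

Integrate by parts once (u = ln t, dv = -t**2 dt).
An antiderivative is F(t) = -t**3*(3*log(t) - 1)/9.
Then F(6) - F(1) = (-72*log(3) - 72*log(2) + 24) - (1/9) = -72*log(3) - 72*log(2) + 215/9.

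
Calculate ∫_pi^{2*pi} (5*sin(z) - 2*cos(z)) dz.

An antiderivative is F(z) = -2*sin(z) - 5*cos(z).
Then F(2*pi) - F(pi) = (-5) - (5) = -10.

-10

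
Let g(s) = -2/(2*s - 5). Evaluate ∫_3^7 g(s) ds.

An antiderivative is F(s) = -log(2*s - 5).
Then F(7) - F(3) = (-log(9)) - (0) = -log(9).

-log(9)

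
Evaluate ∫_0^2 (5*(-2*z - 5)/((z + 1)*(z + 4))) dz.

-10*log(3) + 5*log(2)

Factor the denominator: z**2 + 5*z + 4 = (z + 4)(z + 1).
Partial fractions: 5*(-2*z - 5)/((z + 1)*(z + 4)) = -5/(z + 4) - 5/(z + 1).
An antiderivative is F(z) = -5*log(z + 1) - 5*log(z + 4).
Then F(2) - F(0) = (-10*log(3) - 5*log(2)) - (-10*log(2)) = -10*log(3) + 5*log(2).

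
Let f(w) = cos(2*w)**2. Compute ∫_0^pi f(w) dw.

Use the identity cos^2(2*w) = (1 + cos(4*w))/2.
An antiderivative is F(w) = w/2 + sin(4*w)/8.
Then F(pi) - F(0) = (pi/2) - (0) = pi/2.

pi/2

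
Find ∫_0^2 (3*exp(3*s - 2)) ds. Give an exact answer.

Let u = 3*s - 2, so du = 3 ds. When s = 0, u = -2; when s = 2, u = 4.
The integral becomes ∫ exp(u) du from -2 to 4, with antiderivative exp(u).
Back in s: F(s) = exp(3*s - 2).
Then F(2) - F(0) = (exp(4)) - (exp(-2)) = -(1 - exp(6))*exp(-2).

-(1 - exp(6))*exp(-2)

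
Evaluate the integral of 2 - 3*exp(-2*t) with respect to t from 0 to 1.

An antiderivative is F(t) = 2*t + 3*exp(-2*t)/2.
Then F(1) - F(0) = (3*exp(-2)/2 + 2) - (3/2) = (3 + exp(2))*exp(-2)/2.

(3 + exp(2))*exp(-2)/2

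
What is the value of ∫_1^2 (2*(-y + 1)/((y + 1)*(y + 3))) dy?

Factor the denominator: y**2 + 4*y + 3 = (y + 3)(y + 1).
Partial fractions: 2*(-y + 1)/((y + 1)*(y + 3)) = -4/(y + 3) + 2/(y + 1).
An antiderivative is F(y) = 2*log(y + 1) - 4*log(y + 3).
Then F(2) - F(1) = (-4*log(5) + 2*log(3)) - (-log(64)) = -4*log(5) + 2*log(3) + 6*log(2).

-4*log(5) + 2*log(3) + 6*log(2)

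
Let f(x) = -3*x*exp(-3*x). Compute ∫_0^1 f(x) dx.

Integrate by parts once (u = x, dv = -3*exp(-3*x) dx).
An antiderivative is F(x) = (3*x + 1)*exp(-3*x)/3.
Then F(1) - F(0) = (4*exp(-3)/3) - (1/3) = (4 - exp(3))*exp(-3)/3.

(4 - exp(3))*exp(-3)/3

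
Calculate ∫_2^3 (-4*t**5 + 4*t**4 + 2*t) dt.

By the power rule, an antiderivative is F(t) = -2*t**6/3 + 4*t**5/5 + t**2.
Then F(3) - F(2) = (-1413/5) - (-196/15) = -4043/15.

-4043/15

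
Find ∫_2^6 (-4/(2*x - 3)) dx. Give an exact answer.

An antiderivative is F(x) = -2*log(2*x - 3).
Then F(6) - F(2) = (-log(81)) - (0) = -log(81).

-log(81)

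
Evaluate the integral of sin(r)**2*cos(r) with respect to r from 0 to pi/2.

1/3

Let u = sin(r), so du = cos(r) dr. When r = 0, u = 0; when r = pi/2, u = 1.
The integral becomes ∫ u**2 du from 0 to 1, with antiderivative u**3/3.
Back in r: F(r) = sin(r)**3/3.
Then F(pi/2) - F(0) = (1/3) - (0) = 1/3.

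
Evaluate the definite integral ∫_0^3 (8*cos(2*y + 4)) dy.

4*sin(10) - 4*sin(4)

Let u = 2*y + 4, so du = 2 dy. When y = 0, u = 4; when y = 3, u = 10.
The integral becomes 4·∫ cos(u) du from 4 to 10, with antiderivative 4*sin(u).
Back in y: F(y) = 4*sin(2*y + 4).
Then F(3) - F(0) = (4*sin(10)) - (4*sin(4)) = 4*sin(10) - 4*sin(4).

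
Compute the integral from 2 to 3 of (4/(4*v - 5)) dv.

An antiderivative is F(v) = log(4*v - 5).
Then F(3) - F(2) = (log(7)) - (log(3)) = log(7/3).

log(7/3)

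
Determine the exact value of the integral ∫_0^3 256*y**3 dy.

5184

Let u = 4*y, so du = 4 dy. When y = 0, u = 0; when y = 3, u = 12.
The integral becomes ∫ u**3 du from 0 to 12, with antiderivative u**4/4.
Back in y: F(y) = 64*y**4.
Then F(3) - F(0) = (5184) - (0) = 5184.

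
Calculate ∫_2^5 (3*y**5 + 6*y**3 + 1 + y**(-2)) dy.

By the power rule, an antiderivative is F(y) = y**6/2 + 3*y**4/2 + y - 1/y.
Then F(5) - F(2) = (43774/5) - (115/2) = 86973/10.

86973/10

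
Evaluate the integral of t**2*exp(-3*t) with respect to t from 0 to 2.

Integrate by parts twice (u = t^2, dv = exp(-3*t) dt).
An antiderivative is F(t) = (-9*t**2 - 6*t - 2)*exp(-3*t)/27.
Then F(2) - F(0) = (-50*exp(-6)/27) - (-2/27) = 2/27 - 50*exp(-6)/27.

2/27 - 50*exp(-6)/27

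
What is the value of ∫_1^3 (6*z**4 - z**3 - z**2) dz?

By the power rule, an antiderivative is F(z) = 6*z**5/5 - z**4/4 - z**3/3.
Then F(3) - F(1) = (5247/20) - (37/60) = 3926/15.

3926/15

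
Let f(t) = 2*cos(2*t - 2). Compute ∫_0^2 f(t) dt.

Let u = 2*t - 2, so du = 2 dt. When t = 0, u = -2; when t = 2, u = 2.
The integral becomes ∫ cos(u) du from -2 to 2, with antiderivative sin(u).
Back in t: F(t) = sin(2*t - 2).
Then F(2) - F(0) = (sin(2)) - (-sin(2)) = 2*sin(2).

2*sin(2)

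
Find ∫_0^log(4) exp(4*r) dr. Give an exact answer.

255/4

Let u = exp(r), so du = exp(r) dr. When r = 0, u = 1; when r = log(4), u = 4.
The integral becomes ∫ u**3 du from 1 to 4, with antiderivative u**4/4.
Back in r: F(r) = exp(4*r)/4.
Then F(log(4)) - F(0) = (64) - (1/4) = 255/4.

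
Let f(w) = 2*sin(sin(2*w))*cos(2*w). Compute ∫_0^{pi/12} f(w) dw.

Let u = sin(2*w), so du = 2*cos(2*w) dw. When w = 0, u = 0; when w = pi/12, u = 1/2.
The integral becomes ∫ sin(u) du from 0 to 1/2, with antiderivative -cos(u).
Back in w: F(w) = -cos(sin(2*w)).
Then F(pi/12) - F(0) = (-cos(1/2)) - (-1) = 1 - cos(1/2).

1 - cos(1/2)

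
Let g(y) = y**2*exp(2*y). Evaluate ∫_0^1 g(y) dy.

-1/4 + exp(2)/4

Integrate by parts twice (u = y^2, dv = exp(2*y) dy).
An antiderivative is F(y) = (2*y**2 - 2*y + 1)*exp(2*y)/4.
Then F(1) - F(0) = (exp(2)/4) - (1/4) = -1/4 + exp(2)/4.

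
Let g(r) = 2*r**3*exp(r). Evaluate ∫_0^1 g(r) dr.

Integrate by parts 3 times (u = r^3, dv = 2*exp(r) dr).
An antiderivative is F(r) = (2*r**3 - 6*r**2 + 12*r - 12)*exp(r).
Then F(1) - F(0) = (-4*E) - (-12) = 12 - 4*E.

12 - 4*E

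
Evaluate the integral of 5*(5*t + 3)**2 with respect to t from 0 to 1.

485/3

Let u = 5*t + 3, so du = 5 dt. When t = 0, u = 3; when t = 1, u = 8.
The integral becomes ∫ u**2 du from 3 to 8, with antiderivative u**3/3.
Back in t: F(t) = (5*t + 3)**3/3.
Then F(1) - F(0) = (512/3) - (9) = 485/3.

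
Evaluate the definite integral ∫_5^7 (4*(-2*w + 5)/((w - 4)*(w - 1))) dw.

Factor the denominator: w**2 - 5*w + 4 = (w - 1)(w - 4).
Partial fractions: 4*(-2*w + 5)/((w - 4)*(w - 1)) = -4/(w - 1) - 4/(w - 4).
An antiderivative is F(w) = -4*log(w - 4) - 4*log(w - 1).
Then F(7) - F(5) = (-8*log(3) - 4*log(2)) - (-8*log(2)) = -8*log(3) + 4*log(2).

-8*log(3) + 4*log(2)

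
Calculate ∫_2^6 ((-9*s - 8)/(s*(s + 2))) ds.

-4*log(3) - 5*log(2)

Factor the denominator: s**2 + 2*s = (s + 2)s.
Partial fractions: (-9*s - 8)/(s*(s + 2)) = -5/(s + 2) - 4/s.
An antiderivative is F(s) = -4*log(s) - 5*log(s + 2).
Then F(6) - F(2) = (-19*log(2) - 4*log(3)) - (-14*log(2)) = -4*log(3) - 5*log(2).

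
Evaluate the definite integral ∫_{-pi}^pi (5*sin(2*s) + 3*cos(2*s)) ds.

An antiderivative is F(s) = 3*sin(2*s)/2 - 5*cos(2*s)/2.
Then F(pi) - F(-pi) = (-5/2) - (-5/2) = 0.

0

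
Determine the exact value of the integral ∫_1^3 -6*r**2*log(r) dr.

52/3 - 54*log(3)

Integrate by parts once (u = ln r, dv = -6*r**2 dr).
An antiderivative is F(r) = -2*r**3*(3*log(r) - 1)/3.
Then F(3) - F(1) = (18 - 54*log(3)) - (2/3) = 52/3 - 54*log(3).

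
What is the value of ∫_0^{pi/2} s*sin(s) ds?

1

Integrate by parts once (u = s, dv = sin(s) ds).
An antiderivative is F(s) = -s*cos(s) + sin(s).
Then F(pi/2) - F(0) = (1) - (0) = 1.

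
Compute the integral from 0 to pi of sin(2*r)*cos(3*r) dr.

Use the identity sin(2*r)cos(3*r) = [sin(5*r) + sin(-r)]/2.
An antiderivative is F(r) = cos(r)/2 - cos(5*r)/10.
Then F(pi) - F(0) = (-2/5) - (2/5) = -4/5.

-4/5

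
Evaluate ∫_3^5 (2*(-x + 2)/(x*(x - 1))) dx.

-4*log(5) + 2*log(2) + 4*log(3)

Factor the denominator: x**2 - x = x(x - 1).
Partial fractions: 2*(-x + 2)/(x*(x - 1)) = -4/x + 2/(x - 1).
An antiderivative is F(x) = -4*log(x) + 2*log(x - 1).
Then F(5) - F(3) = (-4*log(5) + 4*log(2)) - (log(4/81)) = -4*log(5) + 2*log(2) + 4*log(3).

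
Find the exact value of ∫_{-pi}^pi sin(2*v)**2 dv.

pi

Use the identity sin^2(2*v) = (1 - cos(4*v))/2.
An antiderivative is F(v) = v/2 - sin(4*v)/8.
Then F(pi) - F(-pi) = (pi/2) - (-pi/2) = pi.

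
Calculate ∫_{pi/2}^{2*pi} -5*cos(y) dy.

5

An antiderivative is F(y) = -5*sin(y).
Then F(2*pi) - F(pi/2) = (0) - (-5) = 5.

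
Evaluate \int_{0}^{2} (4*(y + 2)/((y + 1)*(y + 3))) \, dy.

Factor the denominator: y**2 + 4*y + 3 = (y + 3)(y + 1).
Partial fractions: 4*(y + 2)/((y + 1)*(y + 3)) = 2/(y + 3) + 2/(y + 1).
An antiderivative is F(y) = 2*log(y + 1) + 2*log(y + 3).
Then F(2) - F(0) = (2*log(3) + 2*log(5)) - (log(9)) = log(25).

log(25)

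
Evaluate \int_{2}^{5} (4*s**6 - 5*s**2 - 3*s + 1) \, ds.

620847/14

By the power rule, an antiderivative is F(s) = 4*s**7/7 - 5*s**3/3 - 3*s**2/2 + s.
Then F(5) - F(2) = (1864885/42) - (1172/21) = 620847/14.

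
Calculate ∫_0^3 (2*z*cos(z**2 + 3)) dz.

Let u = z**2 + 3, so du = 2*z dz. When z = 0, u = 3; when z = 3, u = 12.
The integral becomes ∫ cos(u) du from 3 to 12, with antiderivative sin(u).
Back in z: F(z) = sin(z**2 + 3).
Then F(3) - F(0) = (sin(12)) - (sin(3)) = sin(12) - sin(3).

sin(12) - sin(3)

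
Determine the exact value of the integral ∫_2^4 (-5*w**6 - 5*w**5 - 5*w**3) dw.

-106900/7

By the power rule, an antiderivative is F(w) = -5*w**7/7 - 5*w**6/6 - 5*w**4/4.
Then F(4) - F(2) = (-324160/21) - (-3460/21) = -106900/7.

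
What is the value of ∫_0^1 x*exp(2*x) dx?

Integrate by parts once (u = x, dv = exp(2*x) dx).
An antiderivative is F(x) = (2*x - 1)*exp(2*x)/4.
Then F(1) - F(0) = (exp(2)/4) - (-1/4) = 1/4 + exp(2)/4.

1/4 + exp(2)/4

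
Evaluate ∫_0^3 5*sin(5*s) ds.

Let u = 5*s, so du = 5 ds. When s = 0, u = 0; when s = 3, u = 15.
The integral becomes ∫ sin(u) du from 0 to 15, with antiderivative -cos(u).
Back in s: F(s) = -cos(5*s).
Then F(3) - F(0) = (-cos(15)) - (-1) = 1 - cos(15).

1 - cos(15)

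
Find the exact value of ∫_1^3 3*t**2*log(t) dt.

-26/3 + 27*log(3)

Integrate by parts once (u = ln t, dv = 3*t**2 dt).
An antiderivative is F(t) = t**3*(3*log(t) - 1)/3.
Then F(3) - F(1) = (-9 + 27*log(3)) - (-1/3) = -26/3 + 27*log(3).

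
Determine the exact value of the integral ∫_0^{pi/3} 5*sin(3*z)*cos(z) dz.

Use the identity sin(3*z)cos(z) = [sin(4*z) + sin(2*z)]/2.
An antiderivative is F(z) = -5*cos(2*z)/4 - 5*cos(4*z)/8.
Then F(pi/3) - F(0) = (15/16) - (-15/8) = 45/16.

45/16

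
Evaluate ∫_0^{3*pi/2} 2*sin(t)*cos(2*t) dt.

-2/3

Use the identity sin(t)cos(2*t) = [sin(3*t) + sin(-t)]/2.
An antiderivative is F(t) = cos(t) - cos(3*t)/3.
Then F(3*pi/2) - F(0) = (0) - (2/3) = -2/3.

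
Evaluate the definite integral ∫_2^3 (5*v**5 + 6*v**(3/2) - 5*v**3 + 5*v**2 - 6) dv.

-48*sqrt(2)/5 + 108*sqrt(3)/5 + 5983/12

By the power rule, an antiderivative is F(v) = 5*v**6/6 + 12*v**(5/2)/5 - 5*v**4/4 + 5*v**3/3 - 6*v.
Then F(3) - F(2) = (108*sqrt(3)/5 + 2133/4) - (48*sqrt(2)/5 + 104/3) = -48*sqrt(2)/5 + 108*sqrt(3)/5 + 5983/12.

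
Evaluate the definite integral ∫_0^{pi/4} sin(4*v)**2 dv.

pi/8

Use the identity sin^2(4*v) = (1 - cos(8*v))/2.
An antiderivative is F(v) = v/2 - sin(8*v)/16.
Then F(pi/4) - F(0) = (pi/8) - (0) = pi/8.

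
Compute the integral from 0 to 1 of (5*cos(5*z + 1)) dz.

Let u = 5*z + 1, so du = 5 dz. When z = 0, u = 1; when z = 1, u = 6.
The integral becomes ∫ cos(u) du from 1 to 6, with antiderivative sin(u).
Back in z: F(z) = sin(5*z + 1).
Then F(1) - F(0) = (sin(6)) - (sin(1)) = -sin(1) + sin(6).

-sin(1) + sin(6)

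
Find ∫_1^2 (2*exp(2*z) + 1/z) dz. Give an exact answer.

-exp(2) + log(2) + exp(4)

An antiderivative is F(z) = exp(2*z) + log(z).
Then F(2) - F(1) = (log(2) + exp(4)) - (exp(2)) = -exp(2) + log(2) + exp(4).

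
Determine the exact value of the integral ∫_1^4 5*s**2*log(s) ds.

Integrate by parts once (u = ln s, dv = 5*s**2 ds).
An antiderivative is F(s) = 5*s**3*(3*log(s) - 1)/9.
Then F(4) - F(1) = (-320/9 + 640*log(2)/3) - (-5/9) = -35 + 640*log(2)/3.

-35 + 640*log(2)/3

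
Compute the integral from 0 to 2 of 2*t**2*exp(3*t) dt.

-4/27 + 52*exp(6)/27

Integrate by parts twice (u = t^2, dv = 2*exp(3*t) dt).
An antiderivative is F(t) = (18*t**2 - 12*t + 4)*exp(3*t)/27.
Then F(2) - F(0) = (52*exp(6)/27) - (4/27) = -4/27 + 52*exp(6)/27.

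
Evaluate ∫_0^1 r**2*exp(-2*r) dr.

Integrate by parts twice (u = r^2, dv = exp(-2*r) dr).
An antiderivative is F(r) = (-2*r**2 - 2*r - 1)*exp(-2*r)/4.
Then F(1) - F(0) = (-5*exp(-2)/4) - (-1/4) = (-5 + exp(2))*exp(-2)/4.

(-5 + exp(2))*exp(-2)/4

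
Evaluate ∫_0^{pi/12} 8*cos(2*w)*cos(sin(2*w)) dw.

Let u = sin(2*w), so du = 2*cos(2*w) dw. When w = 0, u = 0; when w = pi/12, u = 1/2.
The integral becomes 4·∫ cos(u) du from 0 to 1/2, with antiderivative 4*sin(u).
Back in w: F(w) = 4*sin(sin(2*w)).
Then F(pi/12) - F(0) = (4*sin(1/2)) - (0) = 4*sin(1/2).

4*sin(1/2)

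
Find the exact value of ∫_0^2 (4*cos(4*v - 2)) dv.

sin(6) + sin(2)

Let u = 4*v - 2, so du = 4 dv. When v = 0, u = -2; when v = 2, u = 6.
The integral becomes ∫ cos(u) du from -2 to 6, with antiderivative sin(u).
Back in v: F(v) = sin(4*v - 2).
Then F(2) - F(0) = (sin(6)) - (-sin(2)) = sin(6) + sin(2).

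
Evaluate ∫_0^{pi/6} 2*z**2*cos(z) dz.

Integrate by parts twice (u = z^2, dv = 2*cos(z) dz).
An antiderivative is F(z) = 2*z**2*sin(z) + 4*z*cos(z) - 4*sin(z).
Then F(pi/6) - F(0) = (-2 + pi**2/36 + sqrt(3)*pi/3) - (0) = -2 + pi**2/36 + sqrt(3)*pi/3.

-2 + pi**2/36 + sqrt(3)*pi/3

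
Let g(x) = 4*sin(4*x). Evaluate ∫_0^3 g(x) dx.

1 - cos(12)

Let u = 4*x, so du = 4 dx. When x = 0, u = 0; when x = 3, u = 12.
The integral becomes ∫ sin(u) du from 0 to 12, with antiderivative -cos(u).
Back in x: F(x) = -cos(4*x).
Then F(3) - F(0) = (-cos(12)) - (-1) = 1 - cos(12).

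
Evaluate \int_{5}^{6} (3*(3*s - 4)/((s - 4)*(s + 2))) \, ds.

Factor the denominator: s**2 - 2*s - 8 = (s + 2)(s - 4).
Partial fractions: 3*(3*s - 4)/((s - 4)*(s + 2)) = 5/(s + 2) + 4/(s - 4).
An antiderivative is F(s) = 4*log(s - 4) + 5*log(s + 2).
Then F(6) - F(5) = (19*log(2)) - (5*log(7)) = -5*log(7) + 19*log(2).

-5*log(7) + 19*log(2)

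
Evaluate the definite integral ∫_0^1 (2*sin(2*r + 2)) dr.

cos(2) - cos(4)

Let u = 2*r + 2, so du = 2 dr. When r = 0, u = 2; when r = 1, u = 4.
The integral becomes ∫ sin(u) du from 2 to 4, with antiderivative -cos(u).
Back in r: F(r) = -cos(2*r + 2).
Then F(1) - F(0) = (-cos(4)) - (-cos(2)) = cos(2) - cos(4).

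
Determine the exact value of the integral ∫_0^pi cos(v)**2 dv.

pi/2

Use the identity cos^2(v) = (1 + cos(2*v))/2.
An antiderivative is F(v) = v/2 + sin(2*v)/4.
Then F(pi) - F(0) = (pi/2) - (0) = pi/2.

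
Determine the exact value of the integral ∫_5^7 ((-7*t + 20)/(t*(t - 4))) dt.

-5*log(7) - 2*log(3) + 5*log(5)

Factor the denominator: t**2 - 4*t = t(t - 4).
Partial fractions: (-7*t + 20)/(t*(t - 4)) = -5/t - 2/(t - 4).
An antiderivative is F(t) = -5*log(t) - 2*log(t - 4).
Then F(7) - F(5) = (-5*log(7) - 2*log(3)) - (-5*log(5)) = -5*log(7) - 2*log(3) + 5*log(5).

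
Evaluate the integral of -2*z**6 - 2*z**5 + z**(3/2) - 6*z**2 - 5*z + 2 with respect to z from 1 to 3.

-98242/105 + 18*sqrt(3)/5

By the power rule, an antiderivative is F(z) = -2*z**7/7 - z**6/3 + 2*z**(5/2)/5 - 2*z**3 - 5*z**2/2 + 2*z.
Then F(3) - F(1) = (-13137/14 + 18*sqrt(3)/5) - (-571/210) = -98242/105 + 18*sqrt(3)/5.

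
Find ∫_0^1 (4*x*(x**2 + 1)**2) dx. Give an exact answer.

Let u = x**2 + 1, so du = 2*x dx. When x = 0, u = 1; when x = 1, u = 2.
The integral becomes 2·∫ u**2 du from 1 to 2, with antiderivative 2*u**3/3.
Back in x: F(x) = 2*(x**2 + 1)**3/3.
Then F(1) - F(0) = (16/3) - (2/3) = 14/3.

14/3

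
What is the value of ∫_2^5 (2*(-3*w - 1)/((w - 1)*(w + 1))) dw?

-10*log(2)

Factor the denominator: w**2 - 1 = (w + 1)(w - 1).
Partial fractions: 2*(-3*w - 1)/((w - 1)*(w + 1)) = -2/(w + 1) - 4/(w - 1).
An antiderivative is F(w) = -4*log(w - 1) - 2*log(w + 1).
Then F(5) - F(2) = (-10*log(2) - 2*log(3)) - (-log(9)) = -10*log(2).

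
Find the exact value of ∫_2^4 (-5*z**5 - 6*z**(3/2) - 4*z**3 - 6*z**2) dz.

By the power rule, an antiderivative is F(z) = -5*z**6/6 - 12*z**(5/2)/5 - z**4 - 2*z**3.
Then F(4) - F(2) = (-58112/15) - (-256/3 - 48*sqrt(2)/5) = -18944/5 + 48*sqrt(2)/5.

-18944/5 + 48*sqrt(2)/5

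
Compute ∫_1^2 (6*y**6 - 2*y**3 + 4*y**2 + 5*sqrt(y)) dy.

By the power rule, an antiderivative is F(y) = 6*y**7/7 - y**4/2 + 10*y**(3/2)/3 + 4*y**3/3.
Then F(2) - F(1) = (20*sqrt(2)/3 + 2360/21) - (211/42) = 20*sqrt(2)/3 + 1503/14.

20*sqrt(2)/3 + 1503/14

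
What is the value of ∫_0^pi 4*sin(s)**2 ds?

2*pi

Use the identity sin^2(s) = (1 - cos(2*s))/2.
An antiderivative is F(s) = 2*s - sin(2*s).
Then F(pi) - F(0) = (2*pi) - (0) = 2*pi.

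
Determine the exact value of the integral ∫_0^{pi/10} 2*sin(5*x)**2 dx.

pi/10

Use the identity sin^2(5*x) = (1 - cos(10*x))/2.
An antiderivative is F(x) = x - sin(10*x)/10.
Then F(pi/10) - F(0) = (pi/10) - (0) = pi/10.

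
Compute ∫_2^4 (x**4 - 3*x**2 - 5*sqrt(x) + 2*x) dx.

20*sqrt(2)/3 + 1916/15

By the power rule, an antiderivative is F(x) = x**5/5 - 10*x**(3/2)/3 - x**3 + x**2.
Then F(4) - F(2) = (1952/15) - (12/5 - 20*sqrt(2)/3) = 20*sqrt(2)/3 + 1916/15.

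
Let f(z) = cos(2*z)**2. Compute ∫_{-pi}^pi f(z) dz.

pi

Use the identity cos^2(2*z) = (1 + cos(4*z))/2.
An antiderivative is F(z) = z/2 + sin(4*z)/8.
Then F(pi) - F(-pi) = (pi/2) - (-pi/2) = pi.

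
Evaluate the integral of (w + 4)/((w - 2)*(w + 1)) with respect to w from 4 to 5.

log(15/8)

Factor the denominator: w**2 - w - 2 = (w + 1)(w - 2).
Partial fractions: (w + 4)/((w - 2)*(w + 1)) = -1/(w + 1) + 2/(w - 2).
An antiderivative is F(w) = 2*log(w - 2) - log(w + 1).
Then F(5) - F(4) = (log(3/2)) - (log(4/5)) = log(15/8).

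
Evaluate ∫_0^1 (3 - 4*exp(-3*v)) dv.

An antiderivative is F(v) = 3*v + 4*exp(-3*v)/3.
Then F(1) - F(0) = (4*exp(-3)/3 + 3) - (4/3) = 4*exp(-3)/3 + 5/3.

4*exp(-3)/3 + 5/3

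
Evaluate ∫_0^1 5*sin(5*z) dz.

Let u = 5*z, so du = 5 dz. When z = 0, u = 0; when z = 1, u = 5.
The integral becomes ∫ sin(u) du from 0 to 5, with antiderivative -cos(u).
Back in z: F(z) = -cos(5*z).
Then F(1) - F(0) = (-cos(5)) - (-1) = 1 - cos(5).

1 - cos(5)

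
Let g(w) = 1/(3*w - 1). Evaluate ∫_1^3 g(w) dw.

An antiderivative is F(w) = log(3*w - 1)/3.
Then F(3) - F(1) = (log(2)) - (log(2)/3) = 2*log(2)/3.

2*log(2)/3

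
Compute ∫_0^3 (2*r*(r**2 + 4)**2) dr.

Let u = r**2 + 4, so du = 2*r dr. When r = 0, u = 4; when r = 3, u = 13.
The integral becomes ∫ u**2 du from 4 to 13, with antiderivative u**3/3.
Back in r: F(r) = (r**2 + 4)**3/3.
Then F(3) - F(0) = (2197/3) - (64/3) = 711.

711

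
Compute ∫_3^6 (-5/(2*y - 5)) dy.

An antiderivative is F(y) = -5*log(2*y - 5)/2.
Then F(6) - F(3) = (-5*log(7)/2) - (0) = -5*log(7)/2.

-5*log(7)/2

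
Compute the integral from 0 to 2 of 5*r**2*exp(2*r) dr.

-5/4 + 25*exp(4)/4

Integrate by parts twice (u = r^2, dv = 5*exp(2*r) dr).
An antiderivative is F(r) = (10*r**2 - 10*r + 5)*exp(2*r)/4.
Then F(2) - F(0) = (25*exp(4)/4) - (5/4) = -5/4 + 25*exp(4)/4.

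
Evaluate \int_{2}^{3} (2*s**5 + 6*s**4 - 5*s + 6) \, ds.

By the power rule, an antiderivative is F(s) = s**6/3 + 6*s**5/5 - 5*s**2/2 + 6*s.
Then F(3) - F(2) = (5301/10) - (926/15) = 14051/30.

14051/30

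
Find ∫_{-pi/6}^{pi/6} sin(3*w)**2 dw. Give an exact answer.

pi/6

Use the identity sin^2(3*w) = (1 - cos(6*w))/2.
An antiderivative is F(w) = w/2 - sin(6*w)/12.
Then F(pi/6) - F(-pi/6) = (pi/12) - (-pi/12) = pi/6.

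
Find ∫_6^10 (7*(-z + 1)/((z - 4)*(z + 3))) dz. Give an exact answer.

-4*log(13) + 5*log(3)

Factor the denominator: z**2 - z - 12 = (z + 3)(z - 4).
Partial fractions: 7*(-z + 1)/((z - 4)*(z + 3)) = -4/(z + 3) - 3/(z - 4).
An antiderivative is F(z) = -3*log(z - 4) - 4*log(z + 3).
Then F(10) - F(6) = (-4*log(13) - 3*log(3) - 3*log(2)) - (-8*log(3) - 3*log(2)) = -4*log(13) + 5*log(3).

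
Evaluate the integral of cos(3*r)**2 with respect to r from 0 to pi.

Use the identity cos^2(3*r) = (1 + cos(6*r))/2.
An antiderivative is F(r) = r/2 + sin(6*r)/12.
Then F(pi) - F(0) = (pi/2) - (0) = pi/2.

pi/2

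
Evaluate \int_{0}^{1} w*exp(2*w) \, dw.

1/4 + exp(2)/4

Integrate by parts once (u = w, dv = exp(2*w) dw).
An antiderivative is F(w) = (2*w - 1)*exp(2*w)/4.
Then F(1) - F(0) = (exp(2)/4) - (-1/4) = 1/4 + exp(2)/4.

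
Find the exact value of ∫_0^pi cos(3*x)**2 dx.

pi/2

Use the identity cos^2(3*x) = (1 + cos(6*x))/2.
An antiderivative is F(x) = x/2 + sin(6*x)/12.
Then F(pi) - F(0) = (pi/2) - (0) = pi/2.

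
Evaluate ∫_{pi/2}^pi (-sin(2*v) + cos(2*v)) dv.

1

An antiderivative is F(v) = sin(2*v)/2 + cos(2*v)/2.
Then F(pi) - F(pi/2) = (1/2) - (-1/2) = 1.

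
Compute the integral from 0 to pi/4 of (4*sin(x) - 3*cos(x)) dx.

4 - 7*sqrt(2)/2

An antiderivative is F(x) = -3*sin(x) - 4*cos(x).
Then F(pi/4) - F(0) = (-7*sqrt(2)/2) - (-4) = 4 - 7*sqrt(2)/2.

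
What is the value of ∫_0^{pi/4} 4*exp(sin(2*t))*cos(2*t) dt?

Let u = sin(2*t), so du = 2*cos(2*t) dt. When t = 0, u = 0; when t = pi/4, u = 1.
The integral becomes 2·∫ exp(u) du from 0 to 1, with antiderivative 2*exp(u).
Back in t: F(t) = 2*exp(sin(2*t)).
Then F(pi/4) - F(0) = (2*E) - (2) = -2 + 2*E.

-2 + 2*E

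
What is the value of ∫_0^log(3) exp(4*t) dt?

Let u = exp(t), so du = exp(t) dt. When t = 0, u = 1; when t = log(3), u = 3.
The integral becomes ∫ u**3 du from 1 to 3, with antiderivative u**4/4.
Back in t: F(t) = exp(4*t)/4.
Then F(log(3)) - F(0) = (81/4) - (1/4) = 20.

20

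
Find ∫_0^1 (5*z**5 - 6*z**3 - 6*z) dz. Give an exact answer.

-11/3

By the power rule, an antiderivative is F(z) = 5*z**6/6 - 3*z**4/2 - 3*z**2.
Then F(1) - F(0) = (-11/3) - (0) = -11/3.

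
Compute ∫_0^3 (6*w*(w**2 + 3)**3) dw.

Let u = w**2 + 3, so du = 2*w dw. When w = 0, u = 3; when w = 3, u = 12.
The integral becomes 3·∫ u**3 du from 3 to 12, with antiderivative 3*u**4/4.
Back in w: F(w) = 3*(w**2 + 3)**4/4.
Then F(3) - F(0) = (15552) - (243/4) = 61965/4.

61965/4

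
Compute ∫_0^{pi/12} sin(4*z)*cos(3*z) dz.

-3*sqrt(6)/28 - sqrt(2)/7 + 4/7

Use the identity sin(4*z)cos(3*z) = [sin(7*z) + sin(z)]/2.
An antiderivative is F(z) = -cos(z)/2 - cos(7*z)/14.
Then F(pi/12) - F(0) = (-3*sqrt(6)/28 - sqrt(2)/7) - (-4/7) = -3*sqrt(6)/28 - sqrt(2)/7 + 4/7.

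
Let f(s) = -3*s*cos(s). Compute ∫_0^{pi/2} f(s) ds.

Integrate by parts once (u = s, dv = -3*cos(s) ds).
An antiderivative is F(s) = -3*s*sin(s) - 3*cos(s).
Then F(pi/2) - F(0) = (-3*pi/2) - (-3) = 3 - 3*pi/2.

3 - 3*pi/2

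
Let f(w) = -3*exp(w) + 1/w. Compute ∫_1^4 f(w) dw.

An antiderivative is F(w) = -3*exp(w) + log(w).
Then F(4) - F(1) = (-3*exp(4) + log(4)) - (-3*exp(1)) = -3*exp(4) + log(4) + 3*exp(1).

-3*exp(4) + log(4) + 3*exp(1)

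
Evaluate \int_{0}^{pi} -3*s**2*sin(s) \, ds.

12 - 3*pi**2

Integrate by parts twice (u = s^2, dv = -3*sin(s) ds).
An antiderivative is F(s) = 3*s**2*cos(s) - 6*s*sin(s) - 6*cos(s).
Then F(pi) - F(0) = (6 - 3*pi**2) - (-6) = 12 - 3*pi**2.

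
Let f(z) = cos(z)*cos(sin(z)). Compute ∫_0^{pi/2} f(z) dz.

sin(1)

Let u = sin(z), so du = cos(z) dz. When z = 0, u = 0; when z = pi/2, u = 1.
The integral becomes ∫ cos(u) du from 0 to 1, with antiderivative sin(u).
Back in z: F(z) = sin(sin(z)).
Then F(pi/2) - F(0) = (sin(1)) - (0) = sin(1).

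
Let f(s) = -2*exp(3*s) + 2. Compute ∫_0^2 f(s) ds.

14/3 - 2*exp(6)/3

An antiderivative is F(s) = -2*exp(3*s)/3 + 2*s.
Then F(2) - F(0) = (4 - 2*exp(6)/3) - (-2/3) = 14/3 - 2*exp(6)/3.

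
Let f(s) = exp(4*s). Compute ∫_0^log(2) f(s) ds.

15/4

Let u = exp(s), so du = exp(s) ds. When s = 0, u = 1; when s = log(2), u = 2.
The integral becomes ∫ u**3 du from 1 to 2, with antiderivative u**4/4.
Back in s: F(s) = exp(4*s)/4.
Then F(log(2)) - F(0) = (4) - (1/4) = 15/4.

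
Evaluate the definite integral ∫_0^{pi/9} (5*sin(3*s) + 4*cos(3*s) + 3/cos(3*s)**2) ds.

An antiderivative is F(s) = 4*sin(3*s)/3 - 5*cos(3*s)/3 + tan(3*s).
Then F(pi/9) - F(0) = (-5/6 + 5*sqrt(3)/3) - (-5/3) = 5/6 + 5*sqrt(3)/3.

5/6 + 5*sqrt(3)/3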